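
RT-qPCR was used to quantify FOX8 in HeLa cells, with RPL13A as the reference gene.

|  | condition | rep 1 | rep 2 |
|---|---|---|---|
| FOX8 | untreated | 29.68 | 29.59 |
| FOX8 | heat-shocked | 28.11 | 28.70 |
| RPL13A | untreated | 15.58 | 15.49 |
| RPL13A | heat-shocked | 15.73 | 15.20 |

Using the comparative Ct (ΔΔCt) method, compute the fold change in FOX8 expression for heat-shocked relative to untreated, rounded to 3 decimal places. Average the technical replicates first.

Mean Ct: FOX8 untreated 29.635; FOX8 heat-shocked 28.405; RPL13A untreated 15.535; RPL13A heat-shocked 15.465
ΔCt(untreated) = 29.635 − 15.535 = 14.100
ΔCt(heat-shocked) = 28.405 − 15.465 = 12.940
ΔΔCt = 12.940 − 14.100 = -1.160
Fold change = 2^(−(-1.160)) = 2^1.160 = 2.2346

2.235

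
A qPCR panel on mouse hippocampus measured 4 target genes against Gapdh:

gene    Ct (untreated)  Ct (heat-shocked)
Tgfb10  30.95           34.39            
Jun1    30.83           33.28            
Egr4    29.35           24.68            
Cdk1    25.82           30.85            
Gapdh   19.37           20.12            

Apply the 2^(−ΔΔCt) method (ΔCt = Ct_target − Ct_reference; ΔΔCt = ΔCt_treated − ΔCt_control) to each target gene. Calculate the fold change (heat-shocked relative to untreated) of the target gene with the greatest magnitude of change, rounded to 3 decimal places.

Tgfb10: ΔΔCt = (34.39−20.12) − (30.95−19.37) = 14.27 − 11.58 = 2.69; fold change = 2^-2.69 = 0.155
Jun1: ΔΔCt = (33.28−20.12) − (30.83−19.37) = 13.16 − 11.46 = 1.70; fold change = 2^-1.70 = 0.308
Egr4: ΔΔCt = (24.68−20.12) − (29.35−19.37) = 4.56 − 9.98 = -5.42; fold change = 2^5.42 = 42.814
Cdk1: ΔΔCt = (30.85−20.12) − (25.82−19.37) = 10.73 − 6.45 = 4.28; fold change = 2^-4.28 = 0.051
Egr4 has the largest |ΔΔCt| = 5.42.

42.814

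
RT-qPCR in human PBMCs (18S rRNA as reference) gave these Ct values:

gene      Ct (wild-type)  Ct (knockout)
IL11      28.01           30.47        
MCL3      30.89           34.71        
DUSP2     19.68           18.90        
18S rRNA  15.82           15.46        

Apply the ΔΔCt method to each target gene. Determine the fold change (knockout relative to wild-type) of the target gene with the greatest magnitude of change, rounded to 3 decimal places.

0.055

IL11: ΔΔCt = (30.47−15.46) − (28.01−15.82) = 15.01 − 12.19 = 2.82; fold change = 2^-2.82 = 0.142
MCL3: ΔΔCt = (34.71−15.46) − (30.89−15.82) = 19.25 − 15.07 = 4.18; fold change = 2^-4.18 = 0.055
DUSP2: ΔΔCt = (18.90−15.46) − (19.68−15.82) = 3.44 − 3.86 = -0.42; fold change = 2^0.42 = 1.338
MCL3 has the largest |ΔΔCt| = 4.18.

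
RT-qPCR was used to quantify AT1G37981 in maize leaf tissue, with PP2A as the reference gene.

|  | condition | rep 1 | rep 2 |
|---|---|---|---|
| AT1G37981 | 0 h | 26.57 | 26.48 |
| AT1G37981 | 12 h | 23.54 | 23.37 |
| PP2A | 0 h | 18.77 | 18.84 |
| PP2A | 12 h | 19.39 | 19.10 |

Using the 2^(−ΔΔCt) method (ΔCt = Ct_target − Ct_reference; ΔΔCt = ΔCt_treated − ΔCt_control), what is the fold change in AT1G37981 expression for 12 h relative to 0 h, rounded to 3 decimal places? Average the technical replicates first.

11.392

Mean Ct: AT1G37981 0 h 26.525; AT1G37981 12 h 23.455; PP2A 0 h 18.805; PP2A 12 h 19.245
ΔCt(0 h) = 26.525 − 18.805 = 7.720
ΔCt(12 h) = 23.455 − 19.245 = 4.210
ΔΔCt = 4.210 − 7.720 = -3.510
Fold change = 2^(−(-3.510)) = 2^3.510 = 11.3924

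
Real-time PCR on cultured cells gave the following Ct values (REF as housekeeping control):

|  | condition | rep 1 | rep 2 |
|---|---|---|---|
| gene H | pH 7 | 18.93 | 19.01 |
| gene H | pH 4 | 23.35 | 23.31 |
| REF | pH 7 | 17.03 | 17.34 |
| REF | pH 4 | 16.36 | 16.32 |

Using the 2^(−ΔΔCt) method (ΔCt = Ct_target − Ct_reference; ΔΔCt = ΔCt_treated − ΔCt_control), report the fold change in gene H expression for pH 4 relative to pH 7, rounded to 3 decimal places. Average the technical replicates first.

Mean Ct: gene H pH 7 18.970; gene H pH 4 23.330; REF pH 7 17.185; REF pH 4 16.340
ΔCt(pH 7) = 18.970 − 17.185 = 1.785
ΔCt(pH 4) = 23.330 − 16.340 = 6.990
ΔΔCt = 6.990 − 1.785 = 5.205
Fold change = 2^(−5.205) = 0.0271

0.027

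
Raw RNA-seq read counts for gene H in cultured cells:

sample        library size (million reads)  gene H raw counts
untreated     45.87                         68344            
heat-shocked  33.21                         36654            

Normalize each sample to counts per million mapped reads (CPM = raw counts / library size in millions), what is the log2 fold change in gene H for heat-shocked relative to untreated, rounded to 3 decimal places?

CPM(untreated) = 68344 / 45.87 = 1489.9499
CPM(heat-shocked) = 36654 / 33.21 = 1103.7037
Fold change = 1103.7037 / 1489.9499 = 0.74077
log2(0.74077) = -0.4329

-0.433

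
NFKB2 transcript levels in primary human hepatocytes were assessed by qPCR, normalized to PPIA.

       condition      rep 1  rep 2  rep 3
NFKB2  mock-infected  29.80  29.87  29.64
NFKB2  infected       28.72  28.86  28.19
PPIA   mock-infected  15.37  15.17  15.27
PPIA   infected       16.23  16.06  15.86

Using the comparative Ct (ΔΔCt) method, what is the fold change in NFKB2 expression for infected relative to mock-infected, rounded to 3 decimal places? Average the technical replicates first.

Mean Ct: NFKB2 mock-infected 29.770; NFKB2 infected 28.590; PPIA mock-infected 15.270; PPIA infected 16.050
ΔCt(mock-infected) = 29.770 − 15.270 = 14.500
ΔCt(infected) = 28.590 − 16.050 = 12.540
ΔΔCt = 12.540 − 14.500 = -1.960
Fold change = 2^(−(-1.960)) = 2^1.960 = 3.8906

3.891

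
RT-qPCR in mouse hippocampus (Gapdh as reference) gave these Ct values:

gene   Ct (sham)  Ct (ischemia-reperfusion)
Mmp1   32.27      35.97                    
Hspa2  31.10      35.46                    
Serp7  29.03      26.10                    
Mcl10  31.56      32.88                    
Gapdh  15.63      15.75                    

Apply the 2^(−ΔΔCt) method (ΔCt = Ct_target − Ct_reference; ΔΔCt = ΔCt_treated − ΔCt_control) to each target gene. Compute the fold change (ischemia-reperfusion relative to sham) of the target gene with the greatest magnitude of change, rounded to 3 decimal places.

Mmp1: ΔΔCt = (35.97−15.75) − (32.27−15.63) = 20.22 − 16.64 = 3.58; fold change = 2^-3.58 = 0.084
Hspa2: ΔΔCt = (35.46−15.75) − (31.10−15.63) = 19.71 − 15.47 = 4.24; fold change = 2^-4.24 = 0.053
Serp7: ΔΔCt = (26.10−15.75) − (29.03−15.63) = 10.35 − 13.40 = -3.05; fold change = 2^3.05 = 8.282
Mcl10: ΔΔCt = (32.88−15.75) − (31.56−15.63) = 17.13 − 15.93 = 1.20; fold change = 2^-1.20 = 0.435
Hspa2 has the largest |ΔΔCt| = 4.24.

0.053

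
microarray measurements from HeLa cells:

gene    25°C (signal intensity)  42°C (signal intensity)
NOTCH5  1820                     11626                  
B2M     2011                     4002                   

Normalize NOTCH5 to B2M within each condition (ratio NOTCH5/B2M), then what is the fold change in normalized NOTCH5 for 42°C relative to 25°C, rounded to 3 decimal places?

3.210

NOTCH5/B2M (25°C) = 1820 / 2011 = 0.90502
NOTCH5/B2M (42°C) = 11626 / 4002 = 2.905
Fold change = 2.905 / 0.90502 = 3.2099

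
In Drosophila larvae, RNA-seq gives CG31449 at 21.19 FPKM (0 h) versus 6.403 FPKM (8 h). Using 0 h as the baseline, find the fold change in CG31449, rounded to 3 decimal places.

0.302

Fold change = 6.403 / 21.19 = 0.3022
CG31449 is downregulated.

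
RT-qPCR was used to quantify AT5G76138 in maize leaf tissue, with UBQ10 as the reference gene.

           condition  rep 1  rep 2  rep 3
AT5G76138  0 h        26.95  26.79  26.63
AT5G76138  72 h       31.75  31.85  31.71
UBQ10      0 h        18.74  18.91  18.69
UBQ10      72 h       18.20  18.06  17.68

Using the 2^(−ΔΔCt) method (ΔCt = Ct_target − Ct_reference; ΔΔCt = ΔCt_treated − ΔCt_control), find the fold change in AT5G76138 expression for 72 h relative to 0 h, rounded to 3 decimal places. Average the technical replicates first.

0.018

Mean Ct: AT5G76138 0 h 26.790; AT5G76138 72 h 31.770; UBQ10 0 h 18.780; UBQ10 72 h 17.980
ΔCt(0 h) = 26.790 − 18.780 = 8.010
ΔCt(72 h) = 31.770 − 17.980 = 13.790
ΔΔCt = 13.790 − 8.010 = 5.780
Fold change = 2^(−5.780) = 0.0182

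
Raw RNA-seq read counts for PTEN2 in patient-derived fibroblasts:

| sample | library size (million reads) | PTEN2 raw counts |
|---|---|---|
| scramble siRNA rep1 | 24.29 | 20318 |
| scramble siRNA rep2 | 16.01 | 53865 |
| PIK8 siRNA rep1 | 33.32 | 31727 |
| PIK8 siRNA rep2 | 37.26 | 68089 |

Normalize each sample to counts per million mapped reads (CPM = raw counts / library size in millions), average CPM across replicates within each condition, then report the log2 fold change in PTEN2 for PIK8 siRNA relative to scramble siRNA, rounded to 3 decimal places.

CPM(scramble siRNA rep1) = 20318 / 24.29 = 836.4759
CPM(scramble siRNA rep2) = 53865 / 16.01 = 3364.4597
CPM(PIK8 siRNA rep1) = 31727 / 33.32 = 952.1909
CPM(PIK8 siRNA rep2) = 68089 / 37.26 = 1827.4020
mean CPM(scramble siRNA) = 2100.4678; mean CPM(PIK8 siRNA) = 1389.7965
Fold change = 1389.7965 / 2100.4678 = 0.66166
log2(0.66166) = -0.5958

-0.596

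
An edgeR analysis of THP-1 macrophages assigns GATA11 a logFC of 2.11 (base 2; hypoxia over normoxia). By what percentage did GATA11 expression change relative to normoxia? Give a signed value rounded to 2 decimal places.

Fold change = 2^(2.11) = 4.3169
Percent change = (FC − 1) × 100% = (4.3169 − 1) × 100 = 331.69%

331.69%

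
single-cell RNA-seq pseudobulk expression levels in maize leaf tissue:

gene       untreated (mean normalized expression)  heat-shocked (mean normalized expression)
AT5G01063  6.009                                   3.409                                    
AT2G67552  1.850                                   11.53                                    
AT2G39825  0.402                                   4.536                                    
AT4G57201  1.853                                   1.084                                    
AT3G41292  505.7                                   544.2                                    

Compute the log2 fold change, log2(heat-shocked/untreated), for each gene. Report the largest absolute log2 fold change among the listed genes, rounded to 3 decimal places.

log2(3.409/6.009) = -0.818  (AT5G01063)
log2(11.53/1.850) = 2.640  (AT2G67552)
log2(4.536/0.402) = 3.496  (AT2G39825)
log2(1.084/1.853) = -0.773  (AT4G57201)
log2(544.2/505.7) = 0.106  (AT3G41292)
The largest magnitude belongs to AT2G39825.

3.496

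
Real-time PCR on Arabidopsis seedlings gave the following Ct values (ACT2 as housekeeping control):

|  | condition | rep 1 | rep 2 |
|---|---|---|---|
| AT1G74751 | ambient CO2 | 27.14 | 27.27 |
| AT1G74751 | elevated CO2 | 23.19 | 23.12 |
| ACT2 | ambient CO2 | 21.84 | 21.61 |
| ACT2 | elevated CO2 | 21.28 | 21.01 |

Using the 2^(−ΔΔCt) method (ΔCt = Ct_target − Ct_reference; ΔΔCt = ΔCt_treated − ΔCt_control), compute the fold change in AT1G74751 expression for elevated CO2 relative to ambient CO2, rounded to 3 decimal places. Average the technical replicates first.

11.081

Mean Ct: AT1G74751 ambient CO2 27.205; AT1G74751 elevated CO2 23.155; ACT2 ambient CO2 21.725; ACT2 elevated CO2 21.145
ΔCt(ambient CO2) = 27.205 − 21.725 = 5.480
ΔCt(elevated CO2) = 23.155 − 21.145 = 2.010
ΔΔCt = 2.010 − 5.480 = -3.470
Fold change = 2^(−(-3.470)) = 2^3.470 = 11.0809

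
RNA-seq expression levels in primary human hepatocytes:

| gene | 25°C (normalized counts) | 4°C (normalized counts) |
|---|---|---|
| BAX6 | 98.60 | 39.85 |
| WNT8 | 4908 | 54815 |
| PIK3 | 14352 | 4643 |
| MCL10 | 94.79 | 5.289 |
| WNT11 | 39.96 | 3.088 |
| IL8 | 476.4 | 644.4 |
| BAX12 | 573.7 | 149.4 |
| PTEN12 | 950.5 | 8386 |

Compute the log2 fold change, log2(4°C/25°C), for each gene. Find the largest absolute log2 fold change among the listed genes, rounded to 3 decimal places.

log2(39.85/98.60) = -1.307  (BAX6)
log2(54815/4908) = 3.481  (WNT8)
log2(4643/14352) = -1.628  (PIK3)
log2(5.289/94.79) = -4.164  (MCL10)
log2(3.088/39.96) = -3.694  (WNT11)
log2(644.4/476.4) = 0.436  (IL8)
log2(149.4/573.7) = -1.941  (BAX12)
log2(8386/950.5) = 3.141  (PTEN12)
The largest magnitude belongs to MCL10.

4.164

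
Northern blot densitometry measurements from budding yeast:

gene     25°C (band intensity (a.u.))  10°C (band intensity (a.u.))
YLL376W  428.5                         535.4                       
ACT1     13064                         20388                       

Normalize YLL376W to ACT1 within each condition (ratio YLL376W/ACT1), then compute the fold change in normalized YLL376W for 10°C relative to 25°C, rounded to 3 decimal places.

YLL376W/ACT1 (25°C) = 428.5 / 13064 = 0.0328
YLL376W/ACT1 (10°C) = 535.4 / 20388 = 0.026261
Fold change = 0.026261 / 0.0328 = 0.8006

0.801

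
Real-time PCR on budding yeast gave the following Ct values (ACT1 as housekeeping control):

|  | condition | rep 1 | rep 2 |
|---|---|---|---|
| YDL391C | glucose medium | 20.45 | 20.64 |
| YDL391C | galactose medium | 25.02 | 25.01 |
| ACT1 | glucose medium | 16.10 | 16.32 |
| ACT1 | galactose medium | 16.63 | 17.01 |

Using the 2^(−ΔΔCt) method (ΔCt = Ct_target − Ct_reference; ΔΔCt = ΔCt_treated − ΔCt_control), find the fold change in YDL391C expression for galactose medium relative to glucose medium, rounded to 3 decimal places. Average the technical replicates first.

0.069

Mean Ct: YDL391C glucose medium 20.545; YDL391C galactose medium 25.015; ACT1 glucose medium 16.210; ACT1 galactose medium 16.820
ΔCt(glucose medium) = 20.545 − 16.210 = 4.335
ΔCt(galactose medium) = 25.015 − 16.820 = 8.195
ΔΔCt = 8.195 − 4.335 = 3.860
Fold change = 2^(−3.860) = 0.0689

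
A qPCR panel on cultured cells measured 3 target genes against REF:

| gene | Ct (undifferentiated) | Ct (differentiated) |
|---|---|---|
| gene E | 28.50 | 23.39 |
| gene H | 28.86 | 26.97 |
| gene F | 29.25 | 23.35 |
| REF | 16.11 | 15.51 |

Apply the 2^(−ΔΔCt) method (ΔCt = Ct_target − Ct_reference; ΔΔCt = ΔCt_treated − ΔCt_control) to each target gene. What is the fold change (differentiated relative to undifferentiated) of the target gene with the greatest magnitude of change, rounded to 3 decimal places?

39.397

gene E: ΔΔCt = (23.39−15.51) − (28.50−16.11) = 7.88 − 12.39 = -4.51; fold change = 2^4.51 = 22.785
gene H: ΔΔCt = (26.97−15.51) − (28.86−16.11) = 11.46 − 12.75 = -1.29; fold change = 2^1.29 = 2.445
gene F: ΔΔCt = (23.35−15.51) − (29.25−16.11) = 7.84 − 13.14 = -5.30; fold change = 2^5.30 = 39.397
gene F has the largest |ΔΔCt| = 5.30.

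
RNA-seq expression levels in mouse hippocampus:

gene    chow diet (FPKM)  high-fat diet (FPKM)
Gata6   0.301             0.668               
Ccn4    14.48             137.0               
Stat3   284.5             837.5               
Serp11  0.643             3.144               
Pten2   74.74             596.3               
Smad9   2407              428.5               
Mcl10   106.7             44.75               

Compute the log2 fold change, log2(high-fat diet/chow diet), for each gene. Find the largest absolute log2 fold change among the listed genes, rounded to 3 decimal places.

3.242

log2(0.668/0.301) = 1.150  (Gata6)
log2(137.0/14.48) = 3.242  (Ccn4)
log2(837.5/284.5) = 1.558  (Stat3)
log2(3.144/0.643) = 2.290  (Serp11)
log2(596.3/74.74) = 2.996  (Pten2)
log2(428.5/2407) = -2.490  (Smad9)
log2(44.75/106.7) = -1.254  (Mcl10)
The largest magnitude belongs to Ccn4.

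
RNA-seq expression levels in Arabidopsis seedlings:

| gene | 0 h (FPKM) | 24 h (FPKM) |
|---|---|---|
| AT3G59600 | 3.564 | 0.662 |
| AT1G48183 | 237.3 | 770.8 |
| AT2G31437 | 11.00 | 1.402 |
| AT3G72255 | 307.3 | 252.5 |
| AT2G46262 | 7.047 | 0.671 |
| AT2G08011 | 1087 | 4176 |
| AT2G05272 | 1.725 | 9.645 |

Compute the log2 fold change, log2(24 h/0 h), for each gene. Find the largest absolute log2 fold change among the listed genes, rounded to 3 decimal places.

log2(0.662/3.564) = -2.429  (AT3G59600)
log2(770.8/237.3) = 1.700  (AT1G48183)
log2(1.402/11.00) = -2.972  (AT2G31437)
log2(252.5/307.3) = -0.283  (AT3G72255)
log2(0.671/7.047) = -3.393  (AT2G46262)
log2(4176/1087) = 1.942  (AT2G08011)
log2(9.645/1.725) = 2.483  (AT2G05272)
The largest magnitude belongs to AT2G46262.

3.393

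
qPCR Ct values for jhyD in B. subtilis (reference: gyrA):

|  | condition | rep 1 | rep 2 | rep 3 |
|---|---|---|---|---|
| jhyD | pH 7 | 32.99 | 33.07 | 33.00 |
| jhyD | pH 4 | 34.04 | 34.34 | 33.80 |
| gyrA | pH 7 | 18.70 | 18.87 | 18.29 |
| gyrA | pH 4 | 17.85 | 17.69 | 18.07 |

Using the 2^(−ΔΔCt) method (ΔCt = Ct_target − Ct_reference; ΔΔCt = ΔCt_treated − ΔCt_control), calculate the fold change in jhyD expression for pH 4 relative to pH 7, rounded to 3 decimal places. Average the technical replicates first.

Mean Ct: jhyD pH 7 33.020; jhyD pH 4 34.060; gyrA pH 7 18.620; gyrA pH 4 17.870
ΔCt(pH 7) = 33.020 − 18.620 = 14.400
ΔCt(pH 4) = 34.060 − 17.870 = 16.190
ΔΔCt = 16.190 − 14.400 = 1.790
Fold change = 2^(−1.790) = 0.2892

0.289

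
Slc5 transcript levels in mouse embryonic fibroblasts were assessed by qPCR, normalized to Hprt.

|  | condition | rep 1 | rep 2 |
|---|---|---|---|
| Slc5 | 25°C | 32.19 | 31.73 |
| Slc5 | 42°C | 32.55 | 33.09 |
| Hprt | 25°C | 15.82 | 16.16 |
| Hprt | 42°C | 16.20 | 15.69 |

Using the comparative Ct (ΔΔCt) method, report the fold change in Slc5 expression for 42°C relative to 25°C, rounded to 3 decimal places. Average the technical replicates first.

Mean Ct: Slc5 25°C 31.960; Slc5 42°C 32.820; Hprt 25°C 15.990; Hprt 42°C 15.945
ΔCt(25°C) = 31.960 − 15.990 = 15.970
ΔCt(42°C) = 32.820 − 15.945 = 16.875
ΔΔCt = 16.875 − 15.970 = 0.905
Fold change = 2^(−0.905) = 0.5340

0.534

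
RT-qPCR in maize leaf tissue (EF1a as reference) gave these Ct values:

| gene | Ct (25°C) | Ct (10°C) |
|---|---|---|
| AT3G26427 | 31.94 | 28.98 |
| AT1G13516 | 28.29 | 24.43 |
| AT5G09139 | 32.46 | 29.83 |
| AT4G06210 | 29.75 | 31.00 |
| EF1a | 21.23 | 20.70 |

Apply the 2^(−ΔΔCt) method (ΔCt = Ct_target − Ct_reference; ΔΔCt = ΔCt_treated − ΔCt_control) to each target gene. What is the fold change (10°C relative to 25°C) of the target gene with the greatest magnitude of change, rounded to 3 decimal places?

10.056

AT3G26427: ΔΔCt = (28.98−20.70) − (31.94−21.23) = 8.28 − 10.71 = -2.43; fold change = 2^2.43 = 5.389
AT1G13516: ΔΔCt = (24.43−20.70) − (28.29−21.23) = 3.73 − 7.06 = -3.33; fold change = 2^3.33 = 10.056
AT5G09139: ΔΔCt = (29.83−20.70) − (32.46−21.23) = 9.13 − 11.23 = -2.10; fold change = 2^2.10 = 4.287
AT4G06210: ΔΔCt = (31.00−20.70) − (29.75−21.23) = 10.30 − 8.52 = 1.78; fold change = 2^-1.78 = 0.291
AT1G13516 has the largest |ΔΔCt| = 3.33.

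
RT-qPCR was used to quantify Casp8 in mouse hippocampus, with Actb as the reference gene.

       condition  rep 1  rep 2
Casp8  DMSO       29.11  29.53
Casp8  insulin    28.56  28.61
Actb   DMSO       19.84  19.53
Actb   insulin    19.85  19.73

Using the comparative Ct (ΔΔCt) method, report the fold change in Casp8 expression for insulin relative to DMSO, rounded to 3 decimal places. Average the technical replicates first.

Mean Ct: Casp8 DMSO 29.320; Casp8 insulin 28.585; Actb DMSO 19.685; Actb insulin 19.790
ΔCt(DMSO) = 29.320 − 19.685 = 9.635
ΔCt(insulin) = 28.585 − 19.790 = 8.795
ΔΔCt = 8.795 − 9.635 = -0.840
Fold change = 2^(−(-0.840)) = 2^0.840 = 1.7901

1.790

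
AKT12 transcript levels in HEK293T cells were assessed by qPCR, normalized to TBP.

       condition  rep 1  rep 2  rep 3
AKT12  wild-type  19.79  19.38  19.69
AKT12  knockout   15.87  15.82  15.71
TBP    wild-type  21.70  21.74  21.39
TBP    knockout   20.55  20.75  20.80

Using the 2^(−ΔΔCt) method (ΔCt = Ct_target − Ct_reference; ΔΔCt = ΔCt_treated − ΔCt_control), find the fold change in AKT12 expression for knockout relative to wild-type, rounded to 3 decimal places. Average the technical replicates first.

7.516

Mean Ct: AKT12 wild-type 19.620; AKT12 knockout 15.800; TBP wild-type 21.610; TBP knockout 20.700
ΔCt(wild-type) = 19.620 − 21.610 = -1.990
ΔCt(knockout) = 15.800 − 20.700 = -4.900
ΔΔCt = -4.900 − (-1.990) = -2.910
Fold change = 2^(−(-2.910)) = 2^2.910 = 7.5162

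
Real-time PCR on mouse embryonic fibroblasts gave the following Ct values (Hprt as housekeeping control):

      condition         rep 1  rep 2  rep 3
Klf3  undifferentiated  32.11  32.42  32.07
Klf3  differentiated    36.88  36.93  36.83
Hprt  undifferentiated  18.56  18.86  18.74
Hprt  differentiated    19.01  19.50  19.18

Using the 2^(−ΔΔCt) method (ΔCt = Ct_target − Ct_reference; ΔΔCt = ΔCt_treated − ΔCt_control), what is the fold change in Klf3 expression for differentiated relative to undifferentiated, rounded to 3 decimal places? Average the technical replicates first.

Mean Ct: Klf3 undifferentiated 32.200; Klf3 differentiated 36.880; Hprt undifferentiated 18.720; Hprt differentiated 19.230
ΔCt(undifferentiated) = 32.200 − 18.720 = 13.480
ΔCt(differentiated) = 36.880 − 19.230 = 17.650
ΔΔCt = 17.650 − 13.480 = 4.170
Fold change = 2^(−4.170) = 0.0556

0.056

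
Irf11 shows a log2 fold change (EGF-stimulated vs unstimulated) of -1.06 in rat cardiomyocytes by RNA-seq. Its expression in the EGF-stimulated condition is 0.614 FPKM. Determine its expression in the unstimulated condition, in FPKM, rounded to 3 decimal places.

Fold change = 2^(-1.06) = 0.4796
unstimulated expression = 0.614 / 0.4796 = 1.280

1.280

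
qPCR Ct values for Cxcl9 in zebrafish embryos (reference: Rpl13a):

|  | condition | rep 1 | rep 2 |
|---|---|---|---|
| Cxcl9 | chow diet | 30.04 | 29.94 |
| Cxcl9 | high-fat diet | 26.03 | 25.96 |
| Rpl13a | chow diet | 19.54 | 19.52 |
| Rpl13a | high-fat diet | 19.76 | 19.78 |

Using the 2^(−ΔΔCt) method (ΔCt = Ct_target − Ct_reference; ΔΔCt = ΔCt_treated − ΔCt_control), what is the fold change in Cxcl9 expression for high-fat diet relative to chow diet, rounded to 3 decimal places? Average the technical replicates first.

Mean Ct: Cxcl9 chow diet 29.990; Cxcl9 high-fat diet 25.995; Rpl13a chow diet 19.530; Rpl13a high-fat diet 19.770
ΔCt(chow diet) = 29.990 − 19.530 = 10.460
ΔCt(high-fat diet) = 25.995 − 19.770 = 6.225
ΔΔCt = 6.225 − 10.460 = -4.235
Fold change = 2^(−(-4.235)) = 2^4.235 = 18.8305

18.831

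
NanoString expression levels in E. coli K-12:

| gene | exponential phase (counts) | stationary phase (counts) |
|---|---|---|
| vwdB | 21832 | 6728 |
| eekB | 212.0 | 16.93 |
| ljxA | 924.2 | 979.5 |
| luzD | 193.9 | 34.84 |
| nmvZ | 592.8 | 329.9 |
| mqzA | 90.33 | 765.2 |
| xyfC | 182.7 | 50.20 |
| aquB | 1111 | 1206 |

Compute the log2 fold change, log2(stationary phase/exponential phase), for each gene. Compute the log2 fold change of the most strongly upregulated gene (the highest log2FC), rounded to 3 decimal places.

log2(6728/21832) = -1.698  (vwdB)
log2(16.93/212.0) = -3.646  (eekB)
log2(979.5/924.2) = 0.084  (ljxA)
log2(34.84/193.9) = -2.476  (luzD)
log2(329.9/592.8) = -0.846  (nmvZ)
log2(765.2/90.33) = 3.083  (mqzA)
log2(50.20/182.7) = -1.864  (xyfC)
log2(1206/1111) = 0.118  (aquB)
mqzA is most strongly upregulated.

3.083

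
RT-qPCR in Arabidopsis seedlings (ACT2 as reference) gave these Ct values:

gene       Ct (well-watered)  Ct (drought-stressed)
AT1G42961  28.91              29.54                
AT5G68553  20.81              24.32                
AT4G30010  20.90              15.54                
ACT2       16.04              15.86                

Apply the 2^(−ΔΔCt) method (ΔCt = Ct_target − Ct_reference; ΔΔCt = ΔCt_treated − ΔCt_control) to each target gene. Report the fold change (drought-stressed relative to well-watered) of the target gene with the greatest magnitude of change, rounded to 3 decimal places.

AT1G42961: ΔΔCt = (29.54−15.86) − (28.91−16.04) = 13.68 − 12.87 = 0.81; fold change = 2^-0.81 = 0.570
AT5G68553: ΔΔCt = (24.32−15.86) − (20.81−16.04) = 8.46 − 4.77 = 3.69; fold change = 2^-3.69 = 0.077
AT4G30010: ΔΔCt = (15.54−15.86) − (20.90−16.04) = -0.32 − 4.86 = -5.18; fold change = 2^5.18 = 36.252
AT4G30010 has the largest |ΔΔCt| = 5.18.

36.252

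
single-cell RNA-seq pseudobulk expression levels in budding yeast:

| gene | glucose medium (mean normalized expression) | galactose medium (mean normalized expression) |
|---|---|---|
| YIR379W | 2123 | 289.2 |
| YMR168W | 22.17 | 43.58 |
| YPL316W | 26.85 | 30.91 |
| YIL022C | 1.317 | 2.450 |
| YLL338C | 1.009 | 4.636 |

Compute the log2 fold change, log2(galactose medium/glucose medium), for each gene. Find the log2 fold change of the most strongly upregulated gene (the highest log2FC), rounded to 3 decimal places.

log2(289.2/2123) = -2.876  (YIR379W)
log2(43.58/22.17) = 0.975  (YMR168W)
log2(30.91/26.85) = 0.203  (YPL316W)
log2(2.450/1.317) = 0.896  (YIL022C)
log2(4.636/1.009) = 2.200  (YLL338C)
YLL338C is most strongly upregulated.

2.200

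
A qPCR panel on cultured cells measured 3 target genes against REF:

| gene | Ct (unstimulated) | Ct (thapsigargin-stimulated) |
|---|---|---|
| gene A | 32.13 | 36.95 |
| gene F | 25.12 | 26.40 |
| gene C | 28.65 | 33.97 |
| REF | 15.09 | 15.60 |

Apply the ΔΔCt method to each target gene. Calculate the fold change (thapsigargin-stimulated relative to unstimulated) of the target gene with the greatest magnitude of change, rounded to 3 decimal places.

gene A: ΔΔCt = (36.95−15.60) − (32.13−15.09) = 21.35 − 17.04 = 4.31; fold change = 2^-4.31 = 0.050
gene F: ΔΔCt = (26.40−15.60) − (25.12−15.09) = 10.80 − 10.03 = 0.77; fold change = 2^-0.77 = 0.586
gene C: ΔΔCt = (33.97−15.60) − (28.65−15.09) = 18.37 − 13.56 = 4.81; fold change = 2^-4.81 = 0.036
gene C has the largest |ΔΔCt| = 4.81.

0.036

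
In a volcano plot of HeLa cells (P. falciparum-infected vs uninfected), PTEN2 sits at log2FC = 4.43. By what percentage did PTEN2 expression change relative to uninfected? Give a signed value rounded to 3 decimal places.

2055.574%

Fold change = 2^(4.43) = 21.5557
Percent change = (FC − 1) × 100% = (21.5557 − 1) × 100 = 2055.574%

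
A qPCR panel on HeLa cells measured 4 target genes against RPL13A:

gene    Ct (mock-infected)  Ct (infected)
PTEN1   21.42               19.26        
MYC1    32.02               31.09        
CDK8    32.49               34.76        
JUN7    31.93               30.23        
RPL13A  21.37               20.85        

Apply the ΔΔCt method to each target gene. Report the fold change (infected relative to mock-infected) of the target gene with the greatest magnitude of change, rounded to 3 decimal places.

PTEN1: ΔΔCt = (19.26−20.85) − (21.42−21.37) = -1.59 − 0.05 = -1.64; fold change = 2^1.64 = 3.117
MYC1: ΔΔCt = (31.09−20.85) − (32.02−21.37) = 10.24 − 10.65 = -0.41; fold change = 2^0.41 = 1.329
CDK8: ΔΔCt = (34.76−20.85) − (32.49−21.37) = 13.91 − 11.12 = 2.79; fold change = 2^-2.79 = 0.145
JUN7: ΔΔCt = (30.23−20.85) − (31.93−21.37) = 9.38 − 10.56 = -1.18; fold change = 2^1.18 = 2.266
CDK8 has the largest |ΔΔCt| = 2.79.

0.145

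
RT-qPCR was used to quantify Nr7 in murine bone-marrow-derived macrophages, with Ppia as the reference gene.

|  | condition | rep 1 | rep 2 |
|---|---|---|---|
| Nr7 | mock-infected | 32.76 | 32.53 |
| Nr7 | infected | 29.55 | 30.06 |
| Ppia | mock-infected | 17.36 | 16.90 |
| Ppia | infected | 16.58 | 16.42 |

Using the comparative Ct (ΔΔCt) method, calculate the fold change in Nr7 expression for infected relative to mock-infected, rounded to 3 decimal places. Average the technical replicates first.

4.627

Mean Ct: Nr7 mock-infected 32.645; Nr7 infected 29.805; Ppia mock-infected 17.130; Ppia infected 16.500
ΔCt(mock-infected) = 32.645 − 17.130 = 15.515
ΔCt(infected) = 29.805 − 16.500 = 13.305
ΔΔCt = 13.305 − 15.515 = -2.210
Fold change = 2^(−(-2.210)) = 2^2.210 = 4.6268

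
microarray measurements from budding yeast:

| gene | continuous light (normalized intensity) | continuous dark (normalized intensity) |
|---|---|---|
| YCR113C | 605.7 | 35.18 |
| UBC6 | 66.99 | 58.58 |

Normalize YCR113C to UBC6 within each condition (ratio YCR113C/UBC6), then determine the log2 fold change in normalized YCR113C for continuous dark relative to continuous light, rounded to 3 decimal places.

YCR113C/UBC6 (continuous light) = 605.7 / 66.99 = 9.0416
YCR113C/UBC6 (continuous dark) = 35.18 / 58.58 = 0.60055
Fold change = 0.60055 / 9.0416 = 0.0664
log2(0.0664) = -3.9122

-3.912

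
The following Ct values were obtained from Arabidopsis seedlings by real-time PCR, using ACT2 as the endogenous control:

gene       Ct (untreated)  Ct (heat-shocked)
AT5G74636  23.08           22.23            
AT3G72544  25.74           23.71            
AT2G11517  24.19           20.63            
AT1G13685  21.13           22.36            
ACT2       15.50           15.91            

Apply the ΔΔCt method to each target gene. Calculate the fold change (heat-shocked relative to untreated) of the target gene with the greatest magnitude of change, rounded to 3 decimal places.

15.671

AT5G74636: ΔΔCt = (22.23−15.91) − (23.08−15.50) = 6.32 − 7.58 = -1.26; fold change = 2^1.26 = 2.395
AT3G72544: ΔΔCt = (23.71−15.91) − (25.74−15.50) = 7.80 − 10.24 = -2.44; fold change = 2^2.44 = 5.426
AT2G11517: ΔΔCt = (20.63−15.91) − (24.19−15.50) = 4.72 − 8.69 = -3.97; fold change = 2^3.97 = 15.671
AT1G13685: ΔΔCt = (22.36−15.91) − (21.13−15.50) = 6.45 − 5.63 = 0.82; fold change = 2^-0.82 = 0.566
AT2G11517 has the largest |ΔΔCt| = 3.97.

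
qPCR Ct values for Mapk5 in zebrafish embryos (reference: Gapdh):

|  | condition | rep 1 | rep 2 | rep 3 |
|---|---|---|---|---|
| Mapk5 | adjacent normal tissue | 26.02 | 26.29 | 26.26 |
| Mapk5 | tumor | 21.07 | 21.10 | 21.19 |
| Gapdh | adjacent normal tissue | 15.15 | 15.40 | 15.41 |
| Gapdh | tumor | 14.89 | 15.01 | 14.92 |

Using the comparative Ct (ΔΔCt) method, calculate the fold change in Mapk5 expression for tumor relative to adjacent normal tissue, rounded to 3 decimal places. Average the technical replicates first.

Mean Ct: Mapk5 adjacent normal tissue 26.190; Mapk5 tumor 21.120; Gapdh adjacent normal tissue 15.320; Gapdh tumor 14.940
ΔCt(adjacent normal tissue) = 26.190 − 15.320 = 10.870
ΔCt(tumor) = 21.120 − 14.940 = 6.180
ΔΔCt = 6.180 − 10.870 = -4.690
Fold change = 2^(−(-4.690)) = 2^4.690 = 25.8125

25.813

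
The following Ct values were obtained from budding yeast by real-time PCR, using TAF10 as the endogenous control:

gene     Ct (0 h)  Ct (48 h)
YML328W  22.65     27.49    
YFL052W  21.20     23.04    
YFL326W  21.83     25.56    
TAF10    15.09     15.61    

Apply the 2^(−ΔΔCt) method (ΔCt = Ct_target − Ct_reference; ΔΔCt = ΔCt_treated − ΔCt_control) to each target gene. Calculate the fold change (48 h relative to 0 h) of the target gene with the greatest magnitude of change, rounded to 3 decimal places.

0.050

YML328W: ΔΔCt = (27.49−15.61) − (22.65−15.09) = 11.88 − 7.56 = 4.32; fold change = 2^-4.32 = 0.050
YFL052W: ΔΔCt = (23.04−15.61) − (21.20−15.09) = 7.43 − 6.11 = 1.32; fold change = 2^-1.32 = 0.401
YFL326W: ΔΔCt = (25.56−15.61) − (21.83−15.09) = 9.95 − 6.74 = 3.21; fold change = 2^-3.21 = 0.108
YML328W has the largest |ΔΔCt| = 4.32.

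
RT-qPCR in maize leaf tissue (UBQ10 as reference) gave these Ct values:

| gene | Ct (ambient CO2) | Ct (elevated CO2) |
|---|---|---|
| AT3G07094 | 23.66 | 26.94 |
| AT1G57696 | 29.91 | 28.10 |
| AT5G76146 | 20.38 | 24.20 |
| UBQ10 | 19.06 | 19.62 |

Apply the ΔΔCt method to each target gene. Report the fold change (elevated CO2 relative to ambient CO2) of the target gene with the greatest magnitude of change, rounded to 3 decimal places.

AT3G07094: ΔΔCt = (26.94−19.62) − (23.66−19.06) = 7.32 − 4.60 = 2.72; fold change = 2^-2.72 = 0.152
AT1G57696: ΔΔCt = (28.10−19.62) − (29.91−19.06) = 8.48 − 10.85 = -2.37; fold change = 2^2.37 = 5.169
AT5G76146: ΔΔCt = (24.20−19.62) − (20.38−19.06) = 4.58 − 1.32 = 3.26; fold change = 2^-3.26 = 0.104
AT5G76146 has the largest |ΔΔCt| = 3.26.

0.104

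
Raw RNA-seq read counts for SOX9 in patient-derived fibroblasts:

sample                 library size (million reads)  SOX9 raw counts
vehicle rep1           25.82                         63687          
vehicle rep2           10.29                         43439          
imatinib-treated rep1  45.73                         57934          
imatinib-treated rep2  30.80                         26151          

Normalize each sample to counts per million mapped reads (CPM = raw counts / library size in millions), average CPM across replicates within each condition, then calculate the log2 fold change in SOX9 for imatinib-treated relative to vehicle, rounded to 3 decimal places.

CPM(vehicle rep1) = 63687 / 25.82 = 2466.5763
CPM(vehicle rep2) = 43439 / 10.29 = 4221.4772
CPM(imatinib-treated rep1) = 57934 / 45.73 = 1266.8708
CPM(imatinib-treated rep2) = 26151 / 30.80 = 849.0584
mean CPM(vehicle) = 3344.0267; mean CPM(imatinib-treated) = 1057.9646
Fold change = 1057.9646 / 3344.0267 = 0.31637
log2(0.31637) = -1.6603

-1.660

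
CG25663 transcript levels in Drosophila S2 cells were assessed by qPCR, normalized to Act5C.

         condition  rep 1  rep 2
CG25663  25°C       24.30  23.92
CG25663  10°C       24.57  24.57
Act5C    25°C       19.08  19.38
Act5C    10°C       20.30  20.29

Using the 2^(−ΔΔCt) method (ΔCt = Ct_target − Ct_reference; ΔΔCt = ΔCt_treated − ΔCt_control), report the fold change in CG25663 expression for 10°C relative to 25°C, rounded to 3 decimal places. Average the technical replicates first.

Mean Ct: CG25663 25°C 24.110; CG25663 10°C 24.570; Act5C 25°C 19.230; Act5C 10°C 20.295
ΔCt(25°C) = 24.110 − 19.230 = 4.880
ΔCt(10°C) = 24.570 − 20.295 = 4.275
ΔΔCt = 4.275 − 4.880 = -0.605
Fold change = 2^(−(-0.605)) = 2^0.605 = 1.5210

1.521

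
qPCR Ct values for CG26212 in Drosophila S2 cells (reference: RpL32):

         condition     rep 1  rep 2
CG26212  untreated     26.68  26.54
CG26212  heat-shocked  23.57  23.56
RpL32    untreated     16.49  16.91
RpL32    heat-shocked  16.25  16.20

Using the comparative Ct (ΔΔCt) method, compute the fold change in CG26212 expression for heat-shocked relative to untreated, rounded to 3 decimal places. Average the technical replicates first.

5.938

Mean Ct: CG26212 untreated 26.610; CG26212 heat-shocked 23.565; RpL32 untreated 16.700; RpL32 heat-shocked 16.225
ΔCt(untreated) = 26.610 − 16.700 = 9.910
ΔCt(heat-shocked) = 23.565 − 16.225 = 7.340
ΔΔCt = 7.340 − 9.910 = -2.570
Fold change = 2^(−(-2.570)) = 2^2.570 = 5.9381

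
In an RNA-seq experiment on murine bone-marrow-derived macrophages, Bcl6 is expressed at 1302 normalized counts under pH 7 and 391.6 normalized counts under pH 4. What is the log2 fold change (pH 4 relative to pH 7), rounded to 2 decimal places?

Fold change = 391.6 / 1302 = 0.3008
log2(0.3008) = -1.733

-1.73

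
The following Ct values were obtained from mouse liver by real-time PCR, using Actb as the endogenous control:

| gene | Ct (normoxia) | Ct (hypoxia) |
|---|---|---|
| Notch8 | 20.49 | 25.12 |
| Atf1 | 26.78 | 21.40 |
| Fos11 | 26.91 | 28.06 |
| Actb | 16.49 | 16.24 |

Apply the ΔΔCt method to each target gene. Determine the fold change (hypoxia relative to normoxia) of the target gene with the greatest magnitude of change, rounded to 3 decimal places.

35.017

Notch8: ΔΔCt = (25.12−16.24) − (20.49−16.49) = 8.88 − 4.00 = 4.88; fold change = 2^-4.88 = 0.034
Atf1: ΔΔCt = (21.40−16.24) − (26.78−16.49) = 5.16 − 10.29 = -5.13; fold change = 2^5.13 = 35.017
Fos11: ΔΔCt = (28.06−16.24) − (26.91−16.49) = 11.82 − 10.42 = 1.40; fold change = 2^-1.40 = 0.379
Atf1 has the largest |ΔΔCt| = 5.13.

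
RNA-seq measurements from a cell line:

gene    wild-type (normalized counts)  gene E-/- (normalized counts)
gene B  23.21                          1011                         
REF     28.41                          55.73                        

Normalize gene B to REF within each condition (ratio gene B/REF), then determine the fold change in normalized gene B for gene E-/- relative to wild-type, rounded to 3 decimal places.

gene B/REF (wild-type) = 23.21 / 28.41 = 0.81697
gene B/REF (gene E-/-) = 1011 / 55.73 = 18.141
Fold change = 18.141 / 0.81697 = 22.2054

22.205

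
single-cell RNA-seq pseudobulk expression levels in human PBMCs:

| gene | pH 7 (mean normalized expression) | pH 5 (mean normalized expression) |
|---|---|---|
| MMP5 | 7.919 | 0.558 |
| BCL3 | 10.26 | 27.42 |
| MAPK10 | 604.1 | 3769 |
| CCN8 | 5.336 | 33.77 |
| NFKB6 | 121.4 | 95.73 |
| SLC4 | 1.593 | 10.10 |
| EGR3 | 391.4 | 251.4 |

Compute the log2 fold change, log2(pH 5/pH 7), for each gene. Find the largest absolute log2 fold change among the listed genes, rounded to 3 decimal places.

log2(0.558/7.919) = -3.827  (MMP5)
log2(27.42/10.26) = 1.418  (BCL3)
log2(3769/604.1) = 2.641  (MAPK10)
log2(33.77/5.336) = 2.662  (CCN8)
log2(95.73/121.4) = -0.343  (NFKB6)
log2(10.10/1.593) = 2.665  (SLC4)
log2(251.4/391.4) = -0.639  (EGR3)
The largest magnitude belongs to MMP5.

3.827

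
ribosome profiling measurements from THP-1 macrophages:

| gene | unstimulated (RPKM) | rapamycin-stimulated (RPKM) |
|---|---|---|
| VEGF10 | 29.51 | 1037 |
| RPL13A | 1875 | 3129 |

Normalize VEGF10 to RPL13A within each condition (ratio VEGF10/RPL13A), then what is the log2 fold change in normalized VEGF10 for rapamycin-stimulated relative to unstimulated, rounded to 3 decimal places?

4.396

VEGF10/RPL13A (unstimulated) = 29.51 / 1875 = 0.015739
VEGF10/RPL13A (rapamycin-stimulated) = 1037 / 3129 = 0.33142
Fold change = 0.33142 / 0.015739 = 21.0574
log2(21.0574) = 4.3963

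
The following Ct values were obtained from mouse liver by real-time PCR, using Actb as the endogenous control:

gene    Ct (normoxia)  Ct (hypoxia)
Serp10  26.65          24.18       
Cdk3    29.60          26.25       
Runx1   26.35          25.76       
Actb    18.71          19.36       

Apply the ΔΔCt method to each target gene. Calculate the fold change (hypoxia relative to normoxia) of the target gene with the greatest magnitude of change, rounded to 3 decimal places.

16.000

Serp10: ΔΔCt = (24.18−19.36) − (26.65−18.71) = 4.82 − 7.94 = -3.12; fold change = 2^3.12 = 8.694
Cdk3: ΔΔCt = (26.25−19.36) − (29.60−18.71) = 6.89 − 10.89 = -4.00; fold change = 2^4.00 = 16.000
Runx1: ΔΔCt = (25.76−19.36) − (26.35−18.71) = 6.40 − 7.64 = -1.24; fold change = 2^1.24 = 2.362
Cdk3 has the largest |ΔΔCt| = 4.00.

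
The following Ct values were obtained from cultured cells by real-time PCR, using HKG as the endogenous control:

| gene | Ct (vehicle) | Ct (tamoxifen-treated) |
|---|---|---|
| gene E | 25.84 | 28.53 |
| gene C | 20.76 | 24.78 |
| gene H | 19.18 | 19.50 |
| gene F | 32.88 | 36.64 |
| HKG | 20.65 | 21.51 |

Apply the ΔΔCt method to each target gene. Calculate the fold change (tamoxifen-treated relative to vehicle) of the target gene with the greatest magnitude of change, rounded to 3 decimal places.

0.112

gene E: ΔΔCt = (28.53−21.51) − (25.84−20.65) = 7.02 − 5.19 = 1.83; fold change = 2^-1.83 = 0.281
gene C: ΔΔCt = (24.78−21.51) − (20.76−20.65) = 3.27 − 0.11 = 3.16; fold change = 2^-3.16 = 0.112
gene H: ΔΔCt = (19.50−21.51) − (19.18−20.65) = -2.01 − (-1.47) = -0.54; fold change = 2^0.54 = 1.454
gene F: ΔΔCt = (36.64−21.51) − (32.88−20.65) = 15.13 − 12.23 = 2.90; fold change = 2^-2.90 = 0.134
gene C has the largest |ΔΔCt| = 3.16.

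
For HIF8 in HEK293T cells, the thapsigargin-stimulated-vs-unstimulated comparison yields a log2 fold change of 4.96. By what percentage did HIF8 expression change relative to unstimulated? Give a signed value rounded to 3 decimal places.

Fold change = 2^(4.96) = 31.1250
Percent change = (FC − 1) × 100% = (31.1250 − 1) × 100 = 3012.496%

3012.496%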